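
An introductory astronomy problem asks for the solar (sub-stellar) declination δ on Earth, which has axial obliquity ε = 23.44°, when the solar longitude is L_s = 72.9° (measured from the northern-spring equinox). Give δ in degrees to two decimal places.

δ = +22.35°

sin δ = sin ε · sin L_s = sin 23.44° × sin 72.9° = 0.380203.
δ = arcsin(0.380203) = +22.35°.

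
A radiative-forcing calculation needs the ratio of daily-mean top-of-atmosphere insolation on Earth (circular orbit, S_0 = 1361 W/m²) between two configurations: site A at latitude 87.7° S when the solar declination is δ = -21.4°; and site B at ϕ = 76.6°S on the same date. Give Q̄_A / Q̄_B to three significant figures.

— Configuration A (ϕ=-87.7°):
cos h₀ = −tan(-87.7°) tan(-21.400°) = -9.7574 ≤ −1 ⇒ polar day, h₀ = π.
Bracket: h₀ sin ϕ sin δ + cos ϕ cos δ sin h₀ = 3.1416×-0.99919×-0.36488 + 0.04013×0.93106×0.00000 = 1.145378 + 0.000000 = 1.145378.
Q̄ = (S_0/π) × [bracket] = (1361/π) × 1.145378 = 496.20 W/m².
— Configuration B (ϕ=-76.6°):
cos h₀ = −tan(-76.6°) tan(-21.400°) = -1.6450 ≤ −1 ⇒ polar day, h₀ = π.
Bracket: h₀ sin ϕ sin δ + cos ϕ cos δ sin h₀ = 3.1416×-0.97278×-0.36488 + 0.23175×0.93106×0.00000 = 1.115105 + 0.000000 = 1.115105.
Q̄ = (S_0/π) × [bracket] = (1361/π) × 1.115105 = 483.09 W/m².
Ratio Q̄_A / Q̄_B = 496.20 / 483.09 = 1.027.

Q̄_A / Q̄_B ≈ 1.03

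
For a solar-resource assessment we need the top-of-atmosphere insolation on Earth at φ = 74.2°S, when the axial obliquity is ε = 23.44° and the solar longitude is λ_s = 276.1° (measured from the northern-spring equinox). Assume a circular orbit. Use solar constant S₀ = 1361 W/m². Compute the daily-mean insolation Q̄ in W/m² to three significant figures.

Solar declination: sin δ = sin ε · sin λ_s = sin 23.44° × sin 276.1° = -0.39554, so δ = -23.299°.
cos H₀ = −tan(-74.2°) tan(-23.299°) = -1.5219 ≤ −1 ⇒ polar day, H₀ = π.
Bracket: H₀ sin φ sin δ + cos φ cos δ sin H₀ = 3.1416×-0.96222×-0.39554 + 0.27228×0.91845×0.00000 = 1.195682 + 0.000000 = 1.195682.
Q̄ = (S₀/π) × [bracket] = (1361/π) × 1.195682 = 518.0 W/m².

Q̄ ≈ 518 W/m²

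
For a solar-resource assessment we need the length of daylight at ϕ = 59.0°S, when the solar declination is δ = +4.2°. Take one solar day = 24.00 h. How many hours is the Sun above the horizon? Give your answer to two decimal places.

cos h₀ = −tan ϕ · tan δ = −tan(-59.0°) × tan(+4.200°) = 0.1222, so h₀ = 1.4483 rad = 82.98°.
Daylight = 2h₀/(2π) × 24.00 h = (1.4483/π) × 24.00 = 11.06 h.

11.06 h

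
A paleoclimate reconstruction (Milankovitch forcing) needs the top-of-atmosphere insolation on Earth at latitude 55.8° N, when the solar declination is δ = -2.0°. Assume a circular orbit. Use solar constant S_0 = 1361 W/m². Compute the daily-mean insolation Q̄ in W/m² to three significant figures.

Q̄ ≈ 224 W/m²

cos h₀ = −tan(+55.8°) tan(-2.000°) = 0.0514, h₀ = 1.5194 rad.
Bracket: h₀ sin ϕ sin δ + cos ϕ cos δ sin h₀ = 1.5194×0.82708×-0.03490 + 0.56208×0.99939×0.99868 = -0.043858 + 0.560996 = 0.517138.
Q̄ = (S_0/π) × [bracket] = (1361/π) × 0.517138 = 224.0 W/m².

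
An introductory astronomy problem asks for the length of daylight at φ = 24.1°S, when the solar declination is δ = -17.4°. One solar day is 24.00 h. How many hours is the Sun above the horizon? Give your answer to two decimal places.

13.07 h

cos H₀ = −tan φ · tan δ = −tan(-24.1°) × tan(-17.400°) = -0.1402, so H₀ = 1.7114 rad = 98.06°.
Daylight = 2H₀/(2π) × 24.00 h = (1.7114/π) × 24.00 = 13.07 h.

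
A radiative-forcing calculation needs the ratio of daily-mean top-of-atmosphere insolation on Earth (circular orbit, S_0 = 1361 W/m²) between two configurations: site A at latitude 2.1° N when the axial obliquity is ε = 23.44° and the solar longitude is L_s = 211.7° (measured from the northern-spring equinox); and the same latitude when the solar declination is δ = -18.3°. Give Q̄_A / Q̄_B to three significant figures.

Q̄_A / Q̄_B ≈ 1.04

— Configuration A (ϕ=+2.1°):
Solar declination: sin δ = sin ε · sin L_s = sin 23.44° × sin 211.7° = -0.20903, so δ = -12.065°.
cos h₀ = −tan(+2.1°) tan(-12.065°) = 0.0078, h₀ = 1.5630 rad.
Bracket: h₀ sin ϕ sin δ + cos ϕ cos δ sin h₀ = 1.5630×0.03664×-0.20903 + 0.99933×0.97791×0.99997 = -0.011971 + 0.977225 = 0.965254.
Q̄ = (S_0/π) × [bracket] = (1361/π) × 0.965254 = 418.17 W/m².
— Configuration B (ϕ=+2.1°):
cos h₀ = −tan(+2.1°) tan(-18.300°) = 0.0121, h₀ = 1.5587 rad.
Bracket: h₀ sin ϕ sin δ + cos ϕ cos δ sin h₀ = 1.5587×0.03664×-0.31399 + 0.99933×0.94943×0.99993 = -0.017932 + 0.948727 = 0.930795.
Q̄ = (S_0/π) × [bracket] = (1361/π) × 0.930795 = 403.24 W/m².
Ratio Q̄_A / Q̄_B = 418.17 / 403.24 = 1.037.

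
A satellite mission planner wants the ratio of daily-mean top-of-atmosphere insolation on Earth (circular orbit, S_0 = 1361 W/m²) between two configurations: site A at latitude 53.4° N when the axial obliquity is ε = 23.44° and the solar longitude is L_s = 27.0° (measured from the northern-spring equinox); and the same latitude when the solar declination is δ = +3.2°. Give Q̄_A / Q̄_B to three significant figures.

Q̄_A / Q̄_B ≈ 1.25

— Configuration A (ϕ=+53.4°):
Solar declination: sin δ = sin ε · sin L_s = sin 23.44° × sin 27.0° = 0.18059, so δ = +10.404°.
cos h₀ = −tan(+53.4°) tan(+10.404°) = -0.2472, h₀ = 1.8206 rad.
Bracket: h₀ sin ϕ sin δ + cos ϕ cos δ sin h₀ = 1.8206×0.80282×0.18059 + 0.59622×0.98356×0.96896 = 0.263953 + 0.568216 = 0.832169.
Q̄ = (S_0/π) × [bracket] = (1361/π) × 0.832169 = 360.51 W/m².
— Configuration B (ϕ=+53.4°):
cos h₀ = −tan(+53.4°) tan(+3.200°) = -0.0753, h₀ = 1.6461 rad.
Bracket: h₀ sin ϕ sin δ + cos ϕ cos δ sin h₀ = 1.6461×0.80282×0.05582 + 0.59622×0.99844×0.99716 = 0.073767 + 0.593599 = 0.667366.
Q̄ = (S_0/π) × [bracket] = (1361/π) × 0.667366 = 289.12 W/m².
Ratio Q̄_A / Q̄_B = 360.51 / 289.12 = 1.247.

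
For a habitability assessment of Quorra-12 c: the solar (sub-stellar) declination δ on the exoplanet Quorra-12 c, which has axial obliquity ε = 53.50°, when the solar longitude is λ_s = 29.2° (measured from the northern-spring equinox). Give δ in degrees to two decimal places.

δ = +23.09°

sin δ = sin ε · sin λ_s = sin 53.50° × sin 29.2° = 0.392169.
δ = arcsin(0.392169) = +23.09°.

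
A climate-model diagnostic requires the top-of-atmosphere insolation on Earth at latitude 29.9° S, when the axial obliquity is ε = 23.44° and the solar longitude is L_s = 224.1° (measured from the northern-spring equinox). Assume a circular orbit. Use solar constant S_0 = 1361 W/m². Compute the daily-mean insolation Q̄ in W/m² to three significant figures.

Q̄ ≈ 460 W/m²

Solar declination: sin δ = sin ε · sin L_s = sin 23.44° × sin 224.1° = -0.27683, so δ = -16.071°.
cos h₀ = −tan(-29.9°) tan(-16.071°) = -0.1657, h₀ = 1.7372 rad.
Bracket: h₀ sin ϕ sin δ + cos ϕ cos δ sin h₀ = 1.7372×-0.49849×-0.27683 + 0.86690×0.96092×0.98618 = 0.239728 + 0.821509 = 1.061237.
Q̄ = (S_0/π) × [bracket] = (1361/π) × 1.061237 = 459.7 W/m².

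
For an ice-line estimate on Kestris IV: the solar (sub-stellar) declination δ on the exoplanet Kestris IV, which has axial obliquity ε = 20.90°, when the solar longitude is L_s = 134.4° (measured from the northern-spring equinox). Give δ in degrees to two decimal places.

δ = +14.77°

sin δ = sin ε · sin L_s = sin 20.90° × sin 134.4° = 0.254880.
δ = arcsin(0.254880) = +14.77°.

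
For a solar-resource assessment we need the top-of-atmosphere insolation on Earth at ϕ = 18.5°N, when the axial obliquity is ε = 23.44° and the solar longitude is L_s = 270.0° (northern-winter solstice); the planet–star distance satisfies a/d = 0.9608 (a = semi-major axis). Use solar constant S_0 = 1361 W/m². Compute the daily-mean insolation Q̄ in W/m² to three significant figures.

Q̄ ≈ 272 W/m²

Solar declination: sin δ = sin ε · sin L_s = sin 23.44° × sin 270.0° = -0.39779, so δ = -23.440°.
cos h₀ = −tan(+18.5°) tan(-23.440°) = 0.1451, h₀ = 1.4252 rad.
Bracket: h₀ sin ϕ sin δ + cos ϕ cos δ sin h₀ = 1.4252×0.31730×-0.39779 + 0.94832×0.91748×0.98942 = -0.179887 + 0.860859 = 0.680972.
Inverse-square distance factor (a/d)² = 0.9608² = 0.923137.
Q̄ = (S_0/π) × 0.923137 × [bracket] = (1361/π) × 0.923137 × 0.680972 = 272.3 W/m².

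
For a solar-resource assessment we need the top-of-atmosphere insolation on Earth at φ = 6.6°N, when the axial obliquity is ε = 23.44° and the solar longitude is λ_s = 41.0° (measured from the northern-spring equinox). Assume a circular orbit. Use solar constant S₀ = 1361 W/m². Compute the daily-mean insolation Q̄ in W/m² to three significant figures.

Solar declination: sin δ = sin ε · sin λ_s = sin 23.44° × sin 41.0° = 0.26097, so δ = +15.128°.
cos H₀ = −tan(+6.6°) tan(+15.128°) = -0.0313, H₀ = 1.6021 rad.
Bracket: H₀ sin φ sin δ + cos φ cos δ sin H₀ = 1.6021×0.11494×0.26097 + 0.99337×0.96535×0.99951 = 0.048056 + 0.958480 = 1.006536.
Q̄ = (S₀/π) × [bracket] = (1361/π) × 1.006536 = 436.1 W/m².

Q̄ ≈ 436 W/m²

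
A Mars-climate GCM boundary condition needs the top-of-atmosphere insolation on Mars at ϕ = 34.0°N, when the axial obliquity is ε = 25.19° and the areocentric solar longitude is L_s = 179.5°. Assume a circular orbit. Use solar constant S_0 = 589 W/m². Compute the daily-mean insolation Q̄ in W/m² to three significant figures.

sin δ = sin 25.19° × sin 179.5° = 0.00371, so δ = +0.213°.
cos h₀ = −tan(+34.0°) tan(+0.213°) = -0.0025, h₀ = 1.5733 rad.
Bracket: h₀ sin ϕ sin δ + cos ϕ cos δ sin h₀ = 1.5733×0.55919×0.00371 + 0.82904×0.99999×1.00000 = 0.003264 + 0.829032 = 0.832296.
Q̄ = (S_0/π) × [bracket] = (589/π) × 0.832296 = 156.0 W/m².

Q̄ ≈ 156 W/m²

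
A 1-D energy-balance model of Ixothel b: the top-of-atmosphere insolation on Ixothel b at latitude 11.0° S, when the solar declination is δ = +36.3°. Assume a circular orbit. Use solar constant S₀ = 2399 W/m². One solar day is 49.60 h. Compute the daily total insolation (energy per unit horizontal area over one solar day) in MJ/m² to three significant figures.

cos H₀ = −tan(-11.0°) tan(+36.300°) = 0.1428, H₀ = 1.4275 rad.
Bracket: H₀ sin φ sin δ + cos φ cos δ sin H₀ = 1.4275×-0.19081×0.59201 + 0.98163×0.80593×0.98975 = -0.161252 + 0.783016 = 0.621764.
Q̄ = (S₀/π) × [bracket] = (2399/π) × 0.621764 = 474.79 W/m².
Daily total = Q̄ × 49.60 h × 3600 s/h = 474.79 × 49.60 × 3600 / 10⁶ = 84.78 MJ/m².

84.8 MJ/m²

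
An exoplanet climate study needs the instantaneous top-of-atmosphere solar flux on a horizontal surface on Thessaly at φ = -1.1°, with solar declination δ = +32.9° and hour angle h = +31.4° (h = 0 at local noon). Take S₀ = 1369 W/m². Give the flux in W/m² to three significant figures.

cos θ_z = sin φ sin δ + cos φ cos δ cos h = -0.010428 + 0.716526 = 0.706098.
Flux = S₀ · cos θ_z = 1369 × 0.706098 = 966.6 W/m².

967 W/m²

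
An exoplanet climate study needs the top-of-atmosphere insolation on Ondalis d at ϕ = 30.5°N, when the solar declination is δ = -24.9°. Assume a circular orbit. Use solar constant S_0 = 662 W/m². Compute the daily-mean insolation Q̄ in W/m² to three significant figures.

Q̄ ≈ 100 W/m²

cos h₀ = −tan(+30.5°) tan(-24.900°) = 0.2734, h₀ = 1.2938 rad.
Bracket: h₀ sin ϕ sin δ + cos ϕ cos δ sin h₀ = 1.2938×0.50754×-0.42104 + 0.86163×0.90704×0.96189 = -0.276478 + 0.751749 = 0.475271.
Q̄ = (S_0/π) × [bracket] = (662/π) × 0.475271 = 100.1 W/m².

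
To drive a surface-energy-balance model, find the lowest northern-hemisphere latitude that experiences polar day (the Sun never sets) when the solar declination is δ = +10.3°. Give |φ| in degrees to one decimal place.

|φ| = 79.7°

Polar day requires cos H₀ = −tan φ tan δ ≤ −1, i.e. tan φ tan δ ≥ 1.
The boundary is |tan φ| · |tan δ| = 1, so |φ| = 90° − |δ| = 90° − 10.3° = 79.7° in the northern hemisphere.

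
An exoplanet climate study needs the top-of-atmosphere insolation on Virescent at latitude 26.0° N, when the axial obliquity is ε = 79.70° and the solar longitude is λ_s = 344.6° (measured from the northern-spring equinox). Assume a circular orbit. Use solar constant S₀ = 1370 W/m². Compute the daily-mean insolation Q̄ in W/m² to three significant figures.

Q̄ ≈ 303 W/m²

Solar declination: sin δ = sin ε · sin λ_s = sin 79.70° × sin 344.6° = -0.26128, so δ = -15.146°.
cos H₀ = −tan(+26.0°) tan(-15.146°) = 0.1320, H₀ = 1.4384 rad.
Bracket: H₀ sin φ sin δ + cos φ cos δ sin H₀ = 1.4384×0.43837×-0.26128 + 0.89879×0.96526×0.99125 = -0.164750 + 0.859975 = 0.695225.
Q̄ = (S₀/π) × [bracket] = (1370/π) × 0.695225 = 303.2 W/m².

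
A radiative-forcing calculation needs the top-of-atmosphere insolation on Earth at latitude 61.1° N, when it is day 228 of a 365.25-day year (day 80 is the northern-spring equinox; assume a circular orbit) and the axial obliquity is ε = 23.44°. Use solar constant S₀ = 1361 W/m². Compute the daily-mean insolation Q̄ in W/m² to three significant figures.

Q̄ ≈ 355 W/m²

Solar longitude: λ_s = 360° × (228 − 80)/365.25 = 145.873°.
sin δ = sin 23.44° × sin 145.873° = 0.22317, so δ = +12.895°.
cos H₀ = −tan(+61.1°) tan(+12.895°) = -0.4147, H₀ = 1.9984 rad.
Bracket: H₀ sin φ sin δ + cos φ cos δ sin H₀ = 1.9984×0.87546×0.22317 + 0.48328×0.97478×0.90994 = 0.390440 + 0.428665 = 0.819105.
Q̄ = (S₀/π) × [bracket] = (1361/π) × 0.819105 = 354.9 W/m².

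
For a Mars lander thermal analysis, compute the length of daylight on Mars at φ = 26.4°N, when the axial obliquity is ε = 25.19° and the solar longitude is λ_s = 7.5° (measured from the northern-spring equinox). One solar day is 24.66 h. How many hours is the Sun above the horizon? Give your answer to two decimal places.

Solar declination: sin δ = sin ε · sin λ_s = sin 25.19° × sin 7.5° = 0.05555, so δ = +3.185°.
cos H₀ = −tan φ · tan δ = −tan(+26.4°) × tan(+3.185°) = -0.0276, so H₀ = 1.5984 rad = 91.58°.
Daylight = 2H₀/(2π) × 24.66 h = (1.5984/π) × 24.66 = 12.55 h.

12.55 h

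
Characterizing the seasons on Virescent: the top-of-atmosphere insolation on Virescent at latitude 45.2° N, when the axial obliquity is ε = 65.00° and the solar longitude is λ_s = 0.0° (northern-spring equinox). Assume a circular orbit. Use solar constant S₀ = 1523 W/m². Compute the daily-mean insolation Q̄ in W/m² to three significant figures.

Solar declination: sin δ = sin ε · sin λ_s = sin 65.00° × sin 0.0° = 0.00000, so δ = +0.000°.
cos H₀ = −tan(+45.2°) tan(+0.000°) = -0.0000, H₀ = 1.5708 rad.
Bracket: H₀ sin φ sin δ + cos φ cos δ sin H₀ = 1.5708×0.70957×0.00000 + 0.70463×1.00000×1.00000 = 0.000000 + 0.704630 = 0.704630.
Q̄ = (S₀/π) × [bracket] = (1523/π) × 0.704630 = 341.6 W/m².

Q̄ ≈ 342 W/m²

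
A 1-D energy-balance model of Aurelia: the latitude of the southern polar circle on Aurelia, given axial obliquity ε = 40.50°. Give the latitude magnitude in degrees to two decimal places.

The polar circle is the lowest latitude that experiences at least one full rotation of continuous darkness at the northern-summer solstice; it lies at |φ| = 90° − ε = 90° − 40.50° = 49.50°.

49.50°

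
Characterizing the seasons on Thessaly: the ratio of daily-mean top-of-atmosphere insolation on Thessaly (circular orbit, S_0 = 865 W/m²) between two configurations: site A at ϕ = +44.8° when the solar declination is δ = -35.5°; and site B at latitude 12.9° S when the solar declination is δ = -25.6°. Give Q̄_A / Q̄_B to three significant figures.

Q̄_A / Q̄_B ≈ 0.0841

— Configuration A (ϕ=+44.8°):
cos h₀ = −tan(+44.8°) tan(-35.500°) = 0.7083, h₀ = 0.7837 rad.
Bracket: h₀ sin ϕ sin δ + cos ϕ cos δ sin h₀ = 0.7837×0.70463×-0.58070 + 0.70957×0.81412×0.70588 = -0.320673 + 0.407769 = 0.087096.
Q̄ = (S_0/π) × [bracket] = (865/π) × 0.087096 = 23.981 W/m².
— Configuration B (ϕ=-12.9°):
cos h₀ = −tan(-12.9°) tan(-25.600°) = -0.1097, h₀ = 1.6808 rad.
Bracket: h₀ sin ϕ sin δ + cos ϕ cos δ sin h₀ = 1.6808×-0.22325×-0.43209 + 0.97476×0.90183×0.99396 = 0.162137 + 0.873758 = 1.035895.
Q̄ = (S_0/π) × [bracket] = (865/π) × 1.035895 = 285.22 W/m².
Ratio Q̄_A / Q̄_B = 23.981 / 285.22 = 0.08408.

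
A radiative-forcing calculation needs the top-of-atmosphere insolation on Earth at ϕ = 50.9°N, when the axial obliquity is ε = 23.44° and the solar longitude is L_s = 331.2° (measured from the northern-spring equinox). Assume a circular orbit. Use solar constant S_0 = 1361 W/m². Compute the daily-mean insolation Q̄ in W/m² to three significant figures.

Solar declination: sin δ = sin ε · sin L_s = sin 23.44° × sin 331.2° = -0.19164, so δ = -11.048°.
cos h₀ = −tan(+50.9°) tan(-11.048°) = 0.2403, h₀ = 1.3282 rad.
Bracket: h₀ sin ϕ sin δ + cos ϕ cos δ sin h₀ = 1.3282×0.77605×-0.19164 + 0.63068×0.98147×0.97071 = -0.197533 + 0.600863 = 0.403330.
Q̄ = (S_0/π) × [bracket] = (1361/π) × 0.403330 = 174.7 W/m².

Q̄ ≈ 175 W/m²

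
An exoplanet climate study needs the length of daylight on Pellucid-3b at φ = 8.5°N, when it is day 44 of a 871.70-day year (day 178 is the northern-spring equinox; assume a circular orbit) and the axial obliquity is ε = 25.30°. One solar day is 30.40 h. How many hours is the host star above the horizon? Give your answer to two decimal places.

Solar longitude: λ_s = 360° × (44 − 178)/871.70 = -55.340°, i.e. -55.340° + 360° = 304.660°.
sin δ = sin 25.30° × sin 304.660° = -0.35152, so δ = -20.580°.
cos H₀ = −tan φ · tan δ = −tan(+8.5°) × tan(-20.580°) = 0.0561, so H₀ = 1.5147 rad = 86.78°.
Daylight = 2H₀/(2π) × 30.40 h = (1.5147/π) × 30.40 = 14.66 h.

14.66 h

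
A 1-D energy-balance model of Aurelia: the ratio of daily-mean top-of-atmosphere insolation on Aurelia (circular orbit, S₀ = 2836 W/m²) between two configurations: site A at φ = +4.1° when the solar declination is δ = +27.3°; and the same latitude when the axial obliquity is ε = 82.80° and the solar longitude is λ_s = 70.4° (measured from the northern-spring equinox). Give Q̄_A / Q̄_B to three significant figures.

Q̄_A / Q̄_B ≈ 2.01

— Configuration A (φ=+4.1°):
cos H₀ = −tan(+4.1°) tan(+27.300°) = -0.0370, H₀ = 1.6078 rad.
Bracket: H₀ sin φ sin δ + cos φ cos δ sin H₀ = 1.6078×0.07150×0.45865 + 0.99744×0.88862×0.99932 = 0.052725 + 0.885742 = 0.938467.
Q̄ = (S₀/π) × [bracket] = (2836/π) × 0.938467 = 847.18 W/m².
— Configuration B (φ=+4.1°):
Solar declination: sin δ = sin ε · sin λ_s = sin 82.80° × sin 70.4° = 0.93463, so δ = +69.168°.
cos H₀ = −tan(+4.1°) tan(+69.168°) = -0.1884, H₀ = 1.7603 rad.
Bracket: H₀ sin φ sin δ + cos φ cos δ sin H₀ = 1.7603×0.07150×0.93463 + 0.99744×0.35562×0.98209 = 0.117634 + 0.348357 = 0.465991.
Q̄ = (S₀/π) × [bracket] = (2836/π) × 0.465991 = 420.66 W/m².
Ratio Q̄_A / Q̄_B = 847.18 / 420.66 = 2.014.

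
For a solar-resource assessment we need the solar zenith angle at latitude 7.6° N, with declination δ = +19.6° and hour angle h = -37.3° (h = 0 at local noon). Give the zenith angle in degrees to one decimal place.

cos θ_z = sin φ sin δ + cos φ cos δ cos h = 0.044366 + 0.742799 = 0.787165.
θ_z = arccos(0.787165) = 38.1°.

θ_z = 38.1°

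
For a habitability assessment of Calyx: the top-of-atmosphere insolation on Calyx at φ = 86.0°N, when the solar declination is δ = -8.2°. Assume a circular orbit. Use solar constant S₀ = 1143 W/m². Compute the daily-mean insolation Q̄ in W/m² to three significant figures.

cos H₀ = −tan(+86.0°) tan(-8.200°) = 2.0608 ≥ 1 ⇒ polar night, H₀ = 0 and Q̄ = 0.

Q̄ ≈ 0.00 W/m²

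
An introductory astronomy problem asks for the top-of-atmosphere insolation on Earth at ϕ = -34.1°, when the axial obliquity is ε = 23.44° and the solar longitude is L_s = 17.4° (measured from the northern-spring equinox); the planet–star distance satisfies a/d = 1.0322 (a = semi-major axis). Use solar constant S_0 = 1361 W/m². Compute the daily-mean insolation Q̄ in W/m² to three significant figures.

Q̄ ≈ 332 W/m²

Solar declination: sin δ = sin ε · sin L_s = sin 23.44° × sin 17.4° = 0.11895, so δ = +6.832°.
cos h₀ = −tan(-34.1°) tan(+6.832°) = 0.0811, h₀ = 1.4896 rad.
Bracket: h₀ sin ϕ sin δ + cos ϕ cos δ sin h₀ = 1.4896×-0.56064×0.11895 + 0.82806×0.99290×0.99670 = -0.099339 + 0.819468 = 0.720129.
Inverse-square distance factor (a/d)² = 1.0322² = 1.065437.
Q̄ = (S_0/π) × 1.065437 × [bracket] = (1361/π) × 1.065437 × 0.720129 = 332.4 W/m².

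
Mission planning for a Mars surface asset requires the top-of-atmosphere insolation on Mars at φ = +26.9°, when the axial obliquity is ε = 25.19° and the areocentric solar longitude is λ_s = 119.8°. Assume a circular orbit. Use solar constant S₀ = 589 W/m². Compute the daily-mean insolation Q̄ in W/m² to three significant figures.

sin δ = sin 25.19° × sin 119.8° = 0.36934, so δ = +21.675°.
cos H₀ = −tan(+26.9°) tan(+21.675°) = -0.2016, H₀ = 1.7738 rad.
Bracket: H₀ sin φ sin δ + cos φ cos δ sin H₀ = 1.7738×0.45243×0.36934 + 0.89180×0.92929×0.97946 = 0.296403 + 0.811718 = 1.108121.
Q̄ = (S₀/π) × [bracket] = (589/π) × 1.108121 = 207.8 W/m².

Q̄ ≈ 208 W/m²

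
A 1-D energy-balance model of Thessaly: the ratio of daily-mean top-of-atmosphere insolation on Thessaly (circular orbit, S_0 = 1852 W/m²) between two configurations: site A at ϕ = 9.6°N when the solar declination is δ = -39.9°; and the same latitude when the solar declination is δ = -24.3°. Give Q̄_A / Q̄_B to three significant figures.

— Configuration A (ϕ=+9.6°):
cos h₀ = −tan(+9.6°) tan(-39.900°) = 0.1414, h₀ = 1.4289 rad.
Bracket: h₀ sin ϕ sin δ + cos ϕ cos δ sin h₀ = 1.4289×0.16677×-0.64145 + 0.98600×0.76717×0.98995 = -0.152856 + 0.748828 = 0.595972.
Q̄ = (S_0/π) × [bracket] = (1852/π) × 0.595972 = 351.33 W/m².
— Configuration B (ϕ=+9.6°):
cos h₀ = −tan(+9.6°) tan(-24.300°) = 0.0764, h₀ = 1.4944 rad.
Bracket: h₀ sin ϕ sin δ + cos ϕ cos δ sin h₀ = 1.4944×0.16677×-0.41151 + 0.98600×0.91140×0.99708 = -0.102557 + 0.896016 = 0.793459.
Q̄ = (S_0/π) × [bracket] = (1852/π) × 0.793459 = 467.75 W/m².
Ratio Q̄_A / Q̄_B = 351.33 / 467.75 = 0.7511.

Q̄_A / Q̄_B ≈ 0.751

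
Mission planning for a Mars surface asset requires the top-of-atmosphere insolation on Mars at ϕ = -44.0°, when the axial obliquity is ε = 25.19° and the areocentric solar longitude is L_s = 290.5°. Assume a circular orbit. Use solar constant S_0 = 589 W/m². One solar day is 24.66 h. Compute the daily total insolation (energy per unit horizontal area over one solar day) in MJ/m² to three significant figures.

sin δ = sin 25.19° × sin 290.5° = -0.39867, so δ = -23.495°.
cos h₀ = −tan(-44.0°) tan(-23.495°) = -0.4198, h₀ = 2.0040 rad.
Bracket: h₀ sin ϕ sin δ + cos ϕ cos δ sin h₀ = 2.0040×-0.69466×-0.39867 + 0.71934×0.91710×0.90762 = 0.554988 + 0.598763 = 1.153751.
Q̄ = (S_0/π) × [bracket] = (589/π) × 1.153751 = 216.31 W/m².
Daily total = Q̄ × 24.66 h × 3600 s/h = 216.31 × 24.66 × 3600 / 10⁶ = 19.20 MJ/m².

19.2 MJ/m²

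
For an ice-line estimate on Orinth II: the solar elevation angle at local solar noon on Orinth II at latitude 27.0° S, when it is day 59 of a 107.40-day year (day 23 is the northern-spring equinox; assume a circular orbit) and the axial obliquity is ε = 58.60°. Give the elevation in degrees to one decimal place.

Solar longitude: λ_s = 360° × (59 − 23)/107.40 = 120.670°.
sin δ = sin 58.60° × sin 120.670° = 0.73415, so δ = +47.236°.
At local noon the hour angle is zero, so the zenith angle equals |φ − δ| = |-27.0° − (+47.236°)| = 74.236°.
Elevation = 90° − 74.236° = 15.8°.

15.8°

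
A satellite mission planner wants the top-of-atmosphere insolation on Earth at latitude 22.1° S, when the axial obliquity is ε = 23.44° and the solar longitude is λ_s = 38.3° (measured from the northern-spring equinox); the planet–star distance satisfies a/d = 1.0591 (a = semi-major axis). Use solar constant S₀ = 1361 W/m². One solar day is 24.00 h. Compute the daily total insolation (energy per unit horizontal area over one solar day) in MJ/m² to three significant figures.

31.8 MJ/m²

Solar declination: sin δ = sin ε · sin λ_s = sin 23.44° × sin 38.3° = 0.24654, so δ = +14.273°.
cos H₀ = −tan(-22.1°) tan(+14.273°) = 0.1033, H₀ = 1.4673 rad.
Bracket: H₀ sin φ sin δ + cos φ cos δ sin H₀ = 1.4673×-0.37622×0.24654 + 0.92653×0.96913×0.99465 = -0.136097 + 0.893124 = 0.757027.
Inverse-square distance factor (a/d)² = 1.0591² = 1.121693.
Q̄ = (S₀/π) × 1.121693 × [bracket] = (1361/π) × 1.121693 × 0.757027 = 367.87 W/m².
Daily total = Q̄ × 24.00 h × 3600 s/h = 367.87 × 24.00 × 3600 / 10⁶ = 31.78 MJ/m².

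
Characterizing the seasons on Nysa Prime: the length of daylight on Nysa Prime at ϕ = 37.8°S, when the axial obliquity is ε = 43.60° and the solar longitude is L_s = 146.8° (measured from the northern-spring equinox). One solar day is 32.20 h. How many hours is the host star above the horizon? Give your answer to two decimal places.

Solar declination: sin δ = sin ε · sin L_s = sin 43.60° × sin 146.8° = 0.37761, so δ = +22.186°.
cos h₀ = −tan ϕ · tan δ = −tan(-37.8°) × tan(+22.186°) = 0.3163, so h₀ = 1.2489 rad = 71.56°.
Daylight = 2h₀/(2π) × 32.20 h = (1.2489/π) × 32.20 = 12.80 h.

12.80 h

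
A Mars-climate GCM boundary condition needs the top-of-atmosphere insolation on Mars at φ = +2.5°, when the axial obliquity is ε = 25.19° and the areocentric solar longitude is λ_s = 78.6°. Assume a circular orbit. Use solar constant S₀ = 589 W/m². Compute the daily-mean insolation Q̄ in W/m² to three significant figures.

Q̄ ≈ 176 W/m²

sin δ = sin 25.19° × sin 78.6° = 0.41722, so δ = +24.659°.
cos H₀ = −tan(+2.5°) tan(+24.659°) = -0.0200, H₀ = 1.5908 rad.
Bracket: H₀ sin φ sin δ + cos φ cos δ sin H₀ = 1.5908×0.04362×0.41722 + 0.99905×0.90880×0.99980 = 0.028951 + 0.907755 = 0.936706.
Q̄ = (S₀/π) × [bracket] = (589/π) × 0.936706 = 175.6 W/m².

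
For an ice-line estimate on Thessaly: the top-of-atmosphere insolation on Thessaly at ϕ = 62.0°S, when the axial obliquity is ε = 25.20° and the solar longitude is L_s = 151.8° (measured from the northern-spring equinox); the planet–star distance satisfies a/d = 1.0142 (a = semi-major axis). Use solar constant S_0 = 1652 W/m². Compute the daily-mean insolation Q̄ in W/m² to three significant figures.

Solar declination: sin δ = sin ε · sin L_s = sin 25.20° × sin 151.8° = 0.20120, so δ = +11.607°.
cos h₀ = −tan(-62.0°) tan(+11.607°) = 0.3863, h₀ = 1.1742 rad.
Bracket: h₀ sin ϕ sin δ + cos ϕ cos δ sin h₀ = 1.1742×-0.88295×0.20120 + 0.46947×0.97955×0.92237 = -0.208596 + 0.424170 = 0.215574.
Inverse-square distance factor (a/d)² = 1.0142² = 1.028602.
Q̄ = (S_0/π) × 1.028602 × [bracket] = (1652/π) × 1.028602 × 0.215574 = 116.6 W/m².

Q̄ ≈ 117 W/m²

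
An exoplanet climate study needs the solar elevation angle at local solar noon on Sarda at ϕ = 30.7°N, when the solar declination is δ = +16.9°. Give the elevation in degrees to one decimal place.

At local noon the hour angle is zero, so the zenith angle equals |ϕ − δ| = |+30.7° − (+16.900°)| = 13.800°.
Elevation = 90° − 13.800° = 76.2°.

76.2°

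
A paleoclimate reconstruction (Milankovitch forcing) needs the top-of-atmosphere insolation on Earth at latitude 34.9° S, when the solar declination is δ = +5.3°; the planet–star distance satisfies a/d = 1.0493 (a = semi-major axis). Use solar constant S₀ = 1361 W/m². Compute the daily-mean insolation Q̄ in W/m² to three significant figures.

cos H₀ = −tan(-34.9°) tan(+5.300°) = 0.0647, H₀ = 1.5060 rad.
Bracket: H₀ sin φ sin δ + cos φ cos δ sin H₀ = 1.5060×-0.57215×0.09237 + 0.82015×0.99572×0.99790 = -0.079591 + 0.814925 = 0.735334.
Inverse-square distance factor (a/d)² = 1.0493² = 1.101030.
Q̄ = (S₀/π) × 1.101030 × [bracket] = (1361/π) × 1.101030 × 0.735334 = 350.7 W/m².

Q̄ ≈ 351 W/m²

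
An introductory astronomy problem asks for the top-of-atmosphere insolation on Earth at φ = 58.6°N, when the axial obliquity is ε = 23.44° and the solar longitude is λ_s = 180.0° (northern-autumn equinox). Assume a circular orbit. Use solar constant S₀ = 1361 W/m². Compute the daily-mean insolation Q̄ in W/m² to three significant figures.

Q̄ ≈ 226 W/m²

Solar declination: sin δ = sin ε · sin λ_s = sin 23.44° × sin 180.0° = 0.00000, so δ = +0.000°.
cos H₀ = −tan(+58.6°) tan(+0.000°) = -0.0000, H₀ = 1.5708 rad.
Bracket: H₀ sin φ sin δ + cos φ cos δ sin H₀ = 1.5708×0.85355×0.00000 + 0.52101×1.00000×1.00000 = 0.000000 + 0.521010 = 0.521010.
Q̄ = (S₀/π) × [bracket] = (1361/π) × 0.521010 = 225.7 W/m².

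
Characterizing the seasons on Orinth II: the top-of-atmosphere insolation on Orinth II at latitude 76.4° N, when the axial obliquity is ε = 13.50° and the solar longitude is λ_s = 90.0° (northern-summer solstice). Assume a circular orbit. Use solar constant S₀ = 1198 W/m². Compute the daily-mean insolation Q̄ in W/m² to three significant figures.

Solar declination: sin δ = sin ε · sin λ_s = sin 13.50° × sin 90.0° = 0.23345, so δ = +13.500°.
cos H₀ = −tan(+76.4°) tan(+13.500°) = -0.9924, H₀ = 3.0180 rad.
Bracket: H₀ sin φ sin δ + cos φ cos δ sin H₀ = 3.0180×0.97196×0.23345 + 0.23514×0.97237×0.12332 = 0.684796 + 0.028196 = 0.712992.
Q̄ = (S₀/π) × [bracket] = (1198/π) × 0.712992 = 271.9 W/m².

Q̄ ≈ 272 W/m²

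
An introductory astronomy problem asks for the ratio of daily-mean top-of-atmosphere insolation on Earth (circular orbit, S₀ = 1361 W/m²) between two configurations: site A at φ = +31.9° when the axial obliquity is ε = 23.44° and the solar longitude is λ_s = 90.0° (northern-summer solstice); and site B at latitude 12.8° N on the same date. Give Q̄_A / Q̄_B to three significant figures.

— Configuration A (φ=+31.9°):
Solar declination: sin δ = sin ε · sin λ_s = sin 23.44° × sin 90.0° = 0.39779, so δ = +23.440°.
cos H₀ = −tan(+31.9°) tan(+23.440°) = -0.2699, H₀ = 1.8441 rad.
Bracket: H₀ sin φ sin δ + cos φ cos δ sin H₀ = 1.8441×0.52844×0.39779 + 0.84897×0.91748×0.96290 = 0.387645 + 0.750015 = 1.137660.
Q̄ = (S₀/π) × [bracket] = (1361/π) × 1.137660 = 492.86 W/m².
— Configuration B (φ=+12.8°):
cos H₀ = −tan(+12.8°) tan(+23.440°) = -0.0985, H₀ = 1.6695 rad.
Bracket: H₀ sin φ sin δ + cos φ cos δ sin H₀ = 1.6695×0.22155×0.39779 + 0.97515×0.91748×0.99514 = 0.147134 + 0.890332 = 1.037466.
Q̄ = (S₀/π) × [bracket] = (1361/π) × 1.037466 = 449.45 W/m².
Ratio Q̄_A / Q̄_B = 492.86 / 449.45 = 1.097.

Q̄_A / Q̄_B ≈ 1.10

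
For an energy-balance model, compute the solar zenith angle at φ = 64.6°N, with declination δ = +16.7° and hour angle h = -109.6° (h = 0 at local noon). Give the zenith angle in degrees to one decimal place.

θ_z = 83.0°

cos θ_z = sin φ sin δ + cos φ cos δ cos h = 0.259583 + -0.137818 = 0.121765.
θ_z = arccos(0.121765) = 83.0°.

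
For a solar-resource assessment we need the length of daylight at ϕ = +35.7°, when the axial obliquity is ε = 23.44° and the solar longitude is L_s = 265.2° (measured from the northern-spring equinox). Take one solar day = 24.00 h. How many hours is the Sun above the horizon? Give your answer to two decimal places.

9.59 h

Solar declination: sin δ = sin ε · sin L_s = sin 23.44° × sin 265.2° = -0.39639, so δ = -23.353°.
cos h₀ = −tan ϕ · tan δ = −tan(+35.7°) × tan(-23.353°) = 0.3103, so h₀ = 1.2553 rad = 71.93°.
Daylight = 2h₀/(2π) × 24.00 h = (1.2553/π) × 24.00 = 9.59 h.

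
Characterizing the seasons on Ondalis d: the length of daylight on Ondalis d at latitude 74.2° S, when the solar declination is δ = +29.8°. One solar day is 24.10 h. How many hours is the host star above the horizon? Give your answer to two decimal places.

cos h₀ = −tan ϕ · tan δ = 2.0239 ≥ 1, so the host star never rises (polar night) and h₀ = 0.
Daylight = 2h₀/(2π) × 24.10 h = (0.0000/π) × 24.10 = 0.00 h.

0.00 h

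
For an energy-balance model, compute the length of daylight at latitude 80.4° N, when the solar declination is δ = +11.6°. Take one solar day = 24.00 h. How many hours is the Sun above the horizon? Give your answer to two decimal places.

Sunrise equation: cos H₀ = −tan φ · tan δ = -1.2136 ≤ −1, so the Sun never sets (polar day) and H₀ = π.
Daylight = 2H₀/(2π) × 24.00 h = (3.1416/π) × 24.00 = 24.00 h.

24.00 h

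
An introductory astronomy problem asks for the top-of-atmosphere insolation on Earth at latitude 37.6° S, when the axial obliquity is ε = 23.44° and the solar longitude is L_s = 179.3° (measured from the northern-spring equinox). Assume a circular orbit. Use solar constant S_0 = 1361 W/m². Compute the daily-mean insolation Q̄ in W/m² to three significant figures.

Solar declination: sin δ = sin ε · sin L_s = sin 23.44° × sin 179.3° = 0.00486, so δ = +0.278°.
cos h₀ = −tan(-37.6°) tan(+0.278°) = 0.0037, h₀ = 1.5671 rad.
Bracket: h₀ sin ϕ sin δ + cos ϕ cos δ sin h₀ = 1.5671×-0.61015×0.00486 + 0.79229×0.99999×0.99999 = -0.004647 + 0.792274 = 0.787627.
Q̄ = (S_0/π) × [bracket] = (1361/π) × 0.787627 = 341.2 W/m².

Q̄ ≈ 341 W/m²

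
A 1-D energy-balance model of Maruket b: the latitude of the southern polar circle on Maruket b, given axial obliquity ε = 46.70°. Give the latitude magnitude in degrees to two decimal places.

43.30°

The polar circle is the lowest latitude that experiences at least one full rotation of continuous darkness at the northern-summer solstice; it lies at |ϕ| = 90° − ε = 90° − 46.70° = 43.30°.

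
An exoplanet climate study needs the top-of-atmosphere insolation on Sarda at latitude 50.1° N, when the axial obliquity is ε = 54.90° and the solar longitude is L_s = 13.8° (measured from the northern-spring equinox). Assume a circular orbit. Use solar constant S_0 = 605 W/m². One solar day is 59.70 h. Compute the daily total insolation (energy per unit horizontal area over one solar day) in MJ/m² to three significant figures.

36.5 MJ/m²

Solar declination: sin δ = sin ε · sin L_s = sin 54.90° × sin 13.8° = 0.19516, so δ = +11.254°.
cos h₀ = −tan(+50.1°) tan(+11.254°) = -0.2380, h₀ = 1.8111 rad.
Bracket: h₀ sin ϕ sin δ + cos ϕ cos δ sin h₀ = 1.8111×0.76717×0.19516 + 0.64145×0.98077×0.97127 = 0.271160 + 0.611040 = 0.882200.
Q̄ = (S_0/π) × [bracket] = (605/π) × 0.882200 = 169.89 W/m².
Daily total = Q̄ × 59.70 h × 3600 s/h = 169.89 × 59.70 × 3600 / 10⁶ = 36.51 MJ/m².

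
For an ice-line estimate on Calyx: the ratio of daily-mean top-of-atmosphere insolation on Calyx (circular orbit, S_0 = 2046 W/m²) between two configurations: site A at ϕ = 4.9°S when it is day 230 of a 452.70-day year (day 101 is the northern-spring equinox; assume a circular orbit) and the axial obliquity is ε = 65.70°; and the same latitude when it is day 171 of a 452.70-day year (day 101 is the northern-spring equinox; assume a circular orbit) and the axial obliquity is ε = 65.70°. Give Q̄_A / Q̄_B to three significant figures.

— Configuration A (ϕ=-4.9°):
Solar longitude: L_s = 360° × (230 − 101)/452.70 = 102.584°.
sin δ = sin 65.70° × sin 102.584° = 0.88951, so δ = +62.811°.
cos h₀ = −tan(-4.9°) tan(+62.811°) = 0.1669, h₀ = 1.4031 rad.
Bracket: h₀ sin ϕ sin δ + cos ϕ cos δ sin h₀ = 1.4031×-0.08542×0.88951 + 0.99635×0.45692×0.98597 = -0.106610 + 0.448865 = 0.342255.
Q̄ = (S_0/π) × [bracket] = (2046/π) × 0.342255 = 222.90 W/m².
— Configuration B (ϕ=-4.9°):
Solar longitude: L_s = 360° × (171 − 101)/452.70 = 55.666°.
sin δ = sin 65.70° × sin 55.666° = 0.75260, so δ = +48.816°.
cos h₀ = −tan(-4.9°) tan(+48.816°) = 0.0980, h₀ = 1.4727 rad.
Bracket: h₀ sin ϕ sin δ + cos ϕ cos δ sin h₀ = 1.4727×-0.08542×0.75260 + 0.99635×0.65847×0.99519 = -0.094676 + 0.652911 = 0.558235.
Q̄ = (S_0/π) × [bracket] = (2046/π) × 0.558235 = 363.56 W/m².
Ratio Q̄_A / Q̄_B = 222.90 / 363.56 = 0.6131.

Q̄_A / Q̄_B ≈ 0.613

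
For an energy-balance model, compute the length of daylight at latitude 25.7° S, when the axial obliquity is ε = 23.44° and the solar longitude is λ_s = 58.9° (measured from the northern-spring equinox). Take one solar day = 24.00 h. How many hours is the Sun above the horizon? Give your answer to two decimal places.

10.66 h

Solar declination: sin δ = sin ε · sin λ_s = sin 23.44° × sin 58.9° = 0.34061, so δ = +19.914°.
cos H₀ = −tan φ · tan δ = −tan(-25.7°) × tan(+19.914°) = 0.1744, so H₀ = 1.3955 rad = 79.96°.
Daylight = 2H₀/(2π) × 24.00 h = (1.3955/π) × 24.00 = 10.66 h.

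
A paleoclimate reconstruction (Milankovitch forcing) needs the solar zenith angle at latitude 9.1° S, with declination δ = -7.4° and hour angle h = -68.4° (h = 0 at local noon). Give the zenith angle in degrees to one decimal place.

cos θ_z = sin φ sin δ + cos φ cos δ cos h = 0.020370 + 0.360464 = 0.380834.
θ_z = arccos(0.380834) = 67.6°.

θ_z = 67.6°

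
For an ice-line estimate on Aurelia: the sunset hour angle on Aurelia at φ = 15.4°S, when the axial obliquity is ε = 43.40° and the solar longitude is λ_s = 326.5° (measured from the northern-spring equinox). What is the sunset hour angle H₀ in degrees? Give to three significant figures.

H₀ = 96.5°

Solar declination: sin δ = sin ε · sin λ_s = sin 43.40° × sin 326.5° = -0.37923, so δ = -22.286°.
cos H₀ = −tan φ · tan δ = −tan(-15.4°) × tan(-22.286°) = -0.1129, so H₀ = 1.6839 rad = 96.48°.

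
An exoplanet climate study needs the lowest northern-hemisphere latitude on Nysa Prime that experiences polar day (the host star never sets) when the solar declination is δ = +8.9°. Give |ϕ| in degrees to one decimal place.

|ϕ| = 81.1°

Polar day requires cos h₀ = −tan ϕ tan δ ≤ −1, i.e. tan ϕ tan δ ≥ 1.
The boundary is |tan ϕ| · |tan δ| = 1, so |ϕ| = 90° − |δ| = 90° − 8.9° = 81.1° in the northern hemisphere.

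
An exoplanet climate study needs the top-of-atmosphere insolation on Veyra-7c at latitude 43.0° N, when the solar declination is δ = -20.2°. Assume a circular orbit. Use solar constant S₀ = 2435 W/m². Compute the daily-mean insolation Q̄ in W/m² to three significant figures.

Q̄ ≈ 277 W/m²

cos H₀ = −tan(+43.0°) tan(-20.200°) = 0.3431, H₀ = 1.2206 rad.
Bracket: H₀ sin φ sin δ + cos φ cos δ sin H₀ = 1.2206×0.68200×-0.34530 + 0.73135×0.93849×0.93930 = -0.287445 + 0.644702 = 0.357257.
Q̄ = (S₀/π) × [bracket] = (2435/π) × 0.357257 = 276.9 W/m².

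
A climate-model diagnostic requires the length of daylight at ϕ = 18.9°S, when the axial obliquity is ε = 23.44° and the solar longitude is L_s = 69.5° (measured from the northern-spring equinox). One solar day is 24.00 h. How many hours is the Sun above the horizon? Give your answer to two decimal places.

10.95 h

Solar declination: sin δ = sin ε · sin L_s = sin 23.44° × sin 69.5° = 0.37260, so δ = +21.876°.
cos h₀ = −tan ϕ · tan δ = −tan(-18.9°) × tan(+21.876°) = 0.1375, so h₀ = 1.4329 rad = 82.10°.
Daylight = 2h₀/(2π) × 24.00 h = (1.4329/π) × 24.00 = 10.95 h.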